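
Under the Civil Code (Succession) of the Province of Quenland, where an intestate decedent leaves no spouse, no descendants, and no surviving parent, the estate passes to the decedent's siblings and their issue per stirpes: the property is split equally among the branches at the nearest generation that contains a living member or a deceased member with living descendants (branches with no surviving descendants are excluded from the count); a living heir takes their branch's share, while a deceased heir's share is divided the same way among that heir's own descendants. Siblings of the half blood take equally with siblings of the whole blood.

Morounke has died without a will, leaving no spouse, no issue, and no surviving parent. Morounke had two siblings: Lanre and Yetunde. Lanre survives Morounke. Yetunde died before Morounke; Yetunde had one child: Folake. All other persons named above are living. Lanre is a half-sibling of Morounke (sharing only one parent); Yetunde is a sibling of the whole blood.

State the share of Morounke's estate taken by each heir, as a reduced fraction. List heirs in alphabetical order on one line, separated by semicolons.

No spouse, descendants, or parent survives, so the estate passes to Morounke's siblings per stirpes.
Half-blood and whole-blood siblings take equally under the stated rule.
The estate is divided into 2 equal shares of 1/2 among Lanre, Yetunde.
Lanre is living and takes 1/2.
Yetunde predeceased; the 1/2 allotted to Yetunde's branch passes to Yetunde's issue by representation.
Folake is the sole taker at this level and receives the full 1/2.

Folake 1/2; Lanre 1/2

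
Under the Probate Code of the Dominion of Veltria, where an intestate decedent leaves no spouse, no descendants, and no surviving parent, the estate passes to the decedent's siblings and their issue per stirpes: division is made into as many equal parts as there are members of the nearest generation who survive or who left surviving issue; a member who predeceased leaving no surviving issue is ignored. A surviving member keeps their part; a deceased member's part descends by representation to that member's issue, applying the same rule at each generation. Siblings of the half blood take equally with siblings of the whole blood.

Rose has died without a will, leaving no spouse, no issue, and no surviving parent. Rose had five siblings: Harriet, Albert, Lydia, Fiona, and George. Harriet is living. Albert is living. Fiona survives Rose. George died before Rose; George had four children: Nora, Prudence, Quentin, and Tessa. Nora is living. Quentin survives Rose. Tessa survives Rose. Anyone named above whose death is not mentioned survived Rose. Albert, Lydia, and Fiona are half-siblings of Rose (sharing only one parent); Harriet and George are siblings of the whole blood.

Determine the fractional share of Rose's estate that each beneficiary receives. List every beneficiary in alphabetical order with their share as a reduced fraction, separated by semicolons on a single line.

Albert 1/5; Fiona 1/5; Harriet 1/5; Lydia 1/5; Nora 1/20; Prudence 1/20; Quentin 1/20; Tessa 1/20

No spouse, descendants, or parent survives, so the estate passes to Rose's siblings per stirpes.
Half-blood and whole-blood siblings take equally under the stated rule.
The estate is divided into 5 equal shares of 1/5 among Harriet, Albert, Lydia, Fiona, George.
Harriet is living and takes 1/5.
Albert is living and takes 1/5.
Lydia is living and takes 1/5.
Fiona is living and takes 1/5.
George predeceased; the 1/5 allotted to George's branch passes to George's issue by representation.
The 1/5 is divided into 4 equal shares of 1/20 among Nora, Prudence, Quentin, Tessa.
Nora is living and takes 1/20.
Prudence is living and takes 1/20.
Quentin is living and takes 1/20.
Tessa is living and takes 1/20.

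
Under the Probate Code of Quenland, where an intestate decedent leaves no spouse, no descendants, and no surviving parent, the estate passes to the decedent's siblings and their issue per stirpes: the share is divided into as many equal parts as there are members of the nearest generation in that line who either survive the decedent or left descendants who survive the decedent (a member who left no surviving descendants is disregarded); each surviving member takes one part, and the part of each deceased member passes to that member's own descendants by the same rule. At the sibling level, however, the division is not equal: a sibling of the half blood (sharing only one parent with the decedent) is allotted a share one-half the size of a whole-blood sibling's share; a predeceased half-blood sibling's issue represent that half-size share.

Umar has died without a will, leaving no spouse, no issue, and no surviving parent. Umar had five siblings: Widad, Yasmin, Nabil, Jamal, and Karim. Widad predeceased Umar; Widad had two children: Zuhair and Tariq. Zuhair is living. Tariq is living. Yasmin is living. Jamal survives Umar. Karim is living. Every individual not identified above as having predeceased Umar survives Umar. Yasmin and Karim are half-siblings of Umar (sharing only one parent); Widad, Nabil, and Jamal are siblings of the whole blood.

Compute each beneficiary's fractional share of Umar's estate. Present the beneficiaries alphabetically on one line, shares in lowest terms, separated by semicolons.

Jamal 1/4; Karim 1/8; Nabil 1/4; Tariq 1/8; Yasmin 1/8; Zuhair 1/8

No spouse, descendants, or parent survives, so the estate passes to Umar's siblings per stirpes.
Half-blood siblings count for one-half the weight of whole-blood siblings at the initial division.
Dividing 1 in proportion to weights (total weight 4): Widad (weight 1) → 1/4; Yasmin (weight 1/2) → 1/8; Nabil (weight 1) → 1/4; Jamal (weight 1) → 1/4; Karim (weight 1/2) → 1/8.
Widad predeceased; the 1/4 allotted to Widad's branch passes to Widad's issue by representation.
The 1/4 is divided into 2 equal shares of 1/8 among Zuhair, Tariq.
Zuhair is living and takes 1/8.
Tariq is living and takes 1/8.
Yasmin is living and takes 1/8.
Nabil is living and takes 1/4.
Jamal is living and takes 1/4.
Karim is living and takes 1/8.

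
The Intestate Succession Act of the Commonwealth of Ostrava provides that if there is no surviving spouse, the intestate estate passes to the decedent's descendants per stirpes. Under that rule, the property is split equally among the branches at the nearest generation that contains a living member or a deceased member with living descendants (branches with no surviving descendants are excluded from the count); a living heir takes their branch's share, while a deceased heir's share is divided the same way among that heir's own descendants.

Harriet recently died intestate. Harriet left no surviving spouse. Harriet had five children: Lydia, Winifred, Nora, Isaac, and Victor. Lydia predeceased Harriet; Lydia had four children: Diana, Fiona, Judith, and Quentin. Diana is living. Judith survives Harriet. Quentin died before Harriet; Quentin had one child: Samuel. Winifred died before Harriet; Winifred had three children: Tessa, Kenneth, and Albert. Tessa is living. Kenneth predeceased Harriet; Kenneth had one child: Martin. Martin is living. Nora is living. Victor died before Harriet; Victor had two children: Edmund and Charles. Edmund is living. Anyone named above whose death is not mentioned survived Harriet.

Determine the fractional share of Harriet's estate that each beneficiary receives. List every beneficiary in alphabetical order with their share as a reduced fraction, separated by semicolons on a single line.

There is no surviving spouse, so the entire estate passes to Harriet's descendants per stirpes.
The estate is divided into 5 equal shares of 1/5 among Lydia, Winifred, Nora, Isaac, Victor.
Lydia predeceased; the 1/5 allotted to Lydia's branch passes to Lydia's issue by representation.
The 1/5 is divided into 4 equal shares of 1/20 among Diana, Fiona, Judith, Quentin.
Diana is living and takes 1/20.
Fiona is living and takes 1/20.
Judith is living and takes 1/20.
Quentin predeceased; the 1/20 allotted to Quentin's branch passes to Quentin's issue by representation.
Samuel is the sole taker at this level and receives the full 1/20.
Winifred predeceased; the 1/5 allotted to Winifred's branch passes to Winifred's issue by representation.
The 1/5 is divided into 3 equal shares of 1/15 among Tessa, Kenneth, Albert.
Tessa is living and takes 1/15.
Kenneth predeceased; the 1/15 allotted to Kenneth's branch passes to Kenneth's issue by representation.
Martin is the sole taker at this level and receives the full 1/15.
Albert is living and takes 1/15.
Nora is living and takes 1/5.
Isaac is living and takes 1/5.
Victor predeceased; the 1/5 allotted to Victor's branch passes to Victor's issue by representation.
The 1/5 is divided into 2 equal shares of 1/10 among Edmund, Charles.
Edmund is living and takes 1/10.
Charles is living and takes 1/10.

Albert 1/15; Charles 1/10; Diana 1/20; Edmund 1/10; Fiona 1/20; Isaac 1/5; Judith 1/20; Martin 1/15; Nora 1/5; Samuel 1/20; Tessa 1/15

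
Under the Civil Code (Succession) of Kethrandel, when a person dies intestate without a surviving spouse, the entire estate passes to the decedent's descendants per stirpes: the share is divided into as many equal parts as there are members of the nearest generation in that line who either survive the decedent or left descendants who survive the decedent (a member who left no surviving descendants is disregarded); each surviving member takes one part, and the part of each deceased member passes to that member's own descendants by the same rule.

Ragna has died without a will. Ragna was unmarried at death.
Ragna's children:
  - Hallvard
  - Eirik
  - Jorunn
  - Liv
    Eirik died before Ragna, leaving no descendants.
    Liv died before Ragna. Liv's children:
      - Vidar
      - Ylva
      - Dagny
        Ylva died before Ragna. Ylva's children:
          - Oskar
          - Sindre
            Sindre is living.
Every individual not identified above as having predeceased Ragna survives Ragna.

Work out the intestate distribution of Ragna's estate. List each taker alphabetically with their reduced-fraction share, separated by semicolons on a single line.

There is no surviving spouse, so the entire estate passes to Ragna's descendants per stirpes.
Eirik left no surviving issue, so that branch lapses and is disregarded.
The estate is divided into 3 equal shares of 1/3 among Hallvard, Jorunn, Liv.
Hallvard is living and takes 1/3.
Jorunn is living and takes 1/3.
Liv predeceased; the 1/3 allotted to Liv's branch passes to Liv's issue by representation.
The 1/3 is divided into 3 equal shares of 1/9 among Vidar, Ylva, Dagny.
Vidar is living and takes 1/9.
Ylva predeceased; the 1/9 allotted to Ylva's branch passes to Ylva's issue by representation.
The 1/9 is divided into 2 equal shares of 1/18 among Oskar, Sindre.
Oskar is living and takes 1/18.
Sindre is living and takes 1/18.
Dagny is living and takes 1/9.

Dagny 1/9; Hallvard 1/3; Jorunn 1/3; Oskar 1/18; Sindre 1/18; Vidar 1/9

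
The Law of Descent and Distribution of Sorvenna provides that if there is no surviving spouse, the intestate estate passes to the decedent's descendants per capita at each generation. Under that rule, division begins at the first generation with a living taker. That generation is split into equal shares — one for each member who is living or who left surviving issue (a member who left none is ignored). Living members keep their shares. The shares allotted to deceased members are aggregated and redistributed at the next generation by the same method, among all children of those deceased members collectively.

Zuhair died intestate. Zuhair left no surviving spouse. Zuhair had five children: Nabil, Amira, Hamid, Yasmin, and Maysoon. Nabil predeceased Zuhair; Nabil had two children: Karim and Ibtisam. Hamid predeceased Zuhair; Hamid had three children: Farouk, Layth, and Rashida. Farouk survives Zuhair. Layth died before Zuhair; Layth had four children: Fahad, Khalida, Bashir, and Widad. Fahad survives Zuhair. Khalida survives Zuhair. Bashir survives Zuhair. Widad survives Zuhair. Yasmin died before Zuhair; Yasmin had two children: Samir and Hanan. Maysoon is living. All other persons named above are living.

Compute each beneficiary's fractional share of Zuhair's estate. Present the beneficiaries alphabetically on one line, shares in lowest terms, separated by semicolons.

There is no surviving spouse, so the entire estate passes to Zuhair's descendants per capita at each generation.
At generation 1 (Nabil, Amira, Hamid, Yasmin, Maysoon) there are 5 shares of (1)/5 = 1/5 each.
Living: Amira and Maysoon — each takes 1/5.
Deceased: Nabil, Hamid, and Yasmin. Their combined 3/5 is pooled and carried to generation 2.
At generation 2 (Karim, Ibtisam, Farouk, Layth, Rashida, Samir, Hanan) there are 7 shares of (3/5)/7 = 3/35 each.
Living: Karim, Ibtisam, Farouk, Rashida, Samir, and Hanan — each takes 3/35.
Deceased: Layth. That 3/35 share is carried to generation 3.
At generation 3 (Fahad, Khalida, Bashir, Widad) there are 4 shares of (3/35)/4 = 3/140 each.
Living: Fahad, Khalida, Bashir, and Widad — each takes 3/140.

Amira 1/5; Bashir 3/140; Fahad 3/140; Farouk 3/35; Hanan 3/35; Ibtisam 3/35; Karim 3/35; Khalida 3/140; Maysoon 1/5; Rashida 3/35; Samir 3/35; Widad 3/140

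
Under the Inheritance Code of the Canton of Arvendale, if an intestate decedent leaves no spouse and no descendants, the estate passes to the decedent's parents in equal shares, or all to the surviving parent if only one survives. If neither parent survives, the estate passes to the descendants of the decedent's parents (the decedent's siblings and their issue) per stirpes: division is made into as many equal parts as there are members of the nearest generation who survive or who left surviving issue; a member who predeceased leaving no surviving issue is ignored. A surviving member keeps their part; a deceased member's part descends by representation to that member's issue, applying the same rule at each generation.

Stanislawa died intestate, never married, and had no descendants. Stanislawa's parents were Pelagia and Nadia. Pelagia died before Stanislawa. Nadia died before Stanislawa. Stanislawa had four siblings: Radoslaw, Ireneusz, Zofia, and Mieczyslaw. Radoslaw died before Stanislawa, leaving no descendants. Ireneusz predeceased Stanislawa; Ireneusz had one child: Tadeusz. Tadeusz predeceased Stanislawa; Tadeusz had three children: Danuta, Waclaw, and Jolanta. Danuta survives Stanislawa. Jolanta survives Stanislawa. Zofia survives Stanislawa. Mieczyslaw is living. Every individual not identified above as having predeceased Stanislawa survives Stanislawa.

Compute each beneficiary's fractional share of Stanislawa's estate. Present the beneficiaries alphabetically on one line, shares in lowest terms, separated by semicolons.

Neither parent survives and there are no descendants, so the estate passes to Stanislawa's siblings and their issue per stirpes.
Radoslaw left no surviving issue, so that branch lapses and is disregarded.
The estate is divided into 3 equal shares of 1/3 among Ireneusz, Zofia, Mieczyslaw.
Ireneusz predeceased; the 1/3 allotted to Ireneusz's branch passes to Ireneusz's issue by representation.
Tadeusz's line is the sole branch at this level, so the full 1/3 passes to Tadeusz's issue by representation.
The 1/3 is divided into 3 equal shares of 1/9 among Danuta, Waclaw, Jolanta.
Danuta is living and takes 1/9.
Waclaw is living and takes 1/9.
Jolanta is living and takes 1/9.
Zofia is living and takes 1/3.
Mieczyslaw is living and takes 1/3.

Danuta 1/9; Jolanta 1/9; Mieczyslaw 1/3; Waclaw 1/9; Zofia 1/3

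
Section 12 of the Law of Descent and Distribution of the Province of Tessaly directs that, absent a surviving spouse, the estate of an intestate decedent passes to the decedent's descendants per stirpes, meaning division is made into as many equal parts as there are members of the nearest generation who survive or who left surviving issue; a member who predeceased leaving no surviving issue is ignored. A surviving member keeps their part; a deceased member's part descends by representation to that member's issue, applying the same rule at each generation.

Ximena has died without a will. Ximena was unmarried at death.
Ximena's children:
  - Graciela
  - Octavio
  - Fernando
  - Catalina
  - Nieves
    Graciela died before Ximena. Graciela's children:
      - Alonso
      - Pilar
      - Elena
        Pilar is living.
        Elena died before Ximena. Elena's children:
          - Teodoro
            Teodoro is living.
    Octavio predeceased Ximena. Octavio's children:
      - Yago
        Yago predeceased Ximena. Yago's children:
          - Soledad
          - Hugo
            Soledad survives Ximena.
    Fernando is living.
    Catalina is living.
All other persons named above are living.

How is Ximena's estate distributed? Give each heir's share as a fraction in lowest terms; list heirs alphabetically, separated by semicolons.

There is no surviving spouse, so the entire estate passes to Ximena's descendants per stirpes.
The estate is divided into 5 equal shares of 1/5 among Graciela, Octavio, Fernando, Catalina, Nieves.
Graciela predeceased; the 1/5 allotted to Graciela's branch passes to Graciela's issue by representation.
The 1/5 is divided into 3 equal shares of 1/15 among Alonso, Pilar, Elena.
Alonso is living and takes 1/15.
Pilar is living and takes 1/15.
Elena predeceased; the 1/15 allotted to Elena's branch passes to Elena's issue by representation.
Teodoro is the sole taker at this level and receives the full 1/15.
Octavio predeceased; the 1/5 allotted to Octavio's branch passes to Octavio's issue by representation.
Yago's line is the sole branch at this level, so the full 1/5 passes to Yago's issue by representation.
The 1/5 is divided into 2 equal shares of 1/10 among Soledad, Hugo.
Soledad is living and takes 1/10.
Hugo is living and takes 1/10.
Fernando is living and takes 1/5.
Catalina is living and takes 1/5.
Nieves is living and takes 1/5.

Alonso 1/15; Catalina 1/5; Fernando 1/5; Hugo 1/10; Nieves 1/5; Pilar 1/15; Soledad 1/10; Teodoro 1/15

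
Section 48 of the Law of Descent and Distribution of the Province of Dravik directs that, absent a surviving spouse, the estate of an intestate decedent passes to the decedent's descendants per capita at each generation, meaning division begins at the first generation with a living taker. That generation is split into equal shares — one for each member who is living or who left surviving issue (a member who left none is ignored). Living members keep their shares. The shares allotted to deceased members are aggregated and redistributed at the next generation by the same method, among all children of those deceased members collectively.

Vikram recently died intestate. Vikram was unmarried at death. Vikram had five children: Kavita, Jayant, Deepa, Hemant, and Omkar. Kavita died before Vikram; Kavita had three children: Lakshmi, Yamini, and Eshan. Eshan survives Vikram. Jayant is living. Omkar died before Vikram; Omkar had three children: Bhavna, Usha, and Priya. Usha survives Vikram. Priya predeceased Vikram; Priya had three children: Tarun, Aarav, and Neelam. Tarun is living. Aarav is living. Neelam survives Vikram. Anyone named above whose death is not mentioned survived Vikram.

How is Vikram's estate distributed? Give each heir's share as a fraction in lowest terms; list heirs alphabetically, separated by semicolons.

Aarav 1/45; Bhavna 1/15; Deepa 1/5; Eshan 1/15; Hemant 1/5; Jayant 1/5; Lakshmi 1/15; Neelam 1/45; Tarun 1/45; Usha 1/15; Yamini 1/15

There is no surviving spouse, so the entire estate passes to Vikram's descendants per capita at each generation.
At generation 1 (Kavita, Jayant, Deepa, Hemant, Omkar) there are 5 shares of (1)/5 = 1/5 each.
Living: Jayant, Deepa, and Hemant — each takes 1/5.
Deceased: Kavita and Omkar. Their combined 2/5 is pooled and carried to generation 2.
At generation 2 (Lakshmi, Yamini, Eshan, Bhavna, Usha, Priya) there are 6 shares of (2/5)/6 = 1/15 each.
Living: Lakshmi, Yamini, Eshan, Bhavna, and Usha — each takes 1/15.
Deceased: Priya. That 1/15 share is carried to generation 3.
At generation 3 (Tarun, Aarav, Neelam) there are 3 shares of (1/15)/3 = 1/45 each.
Living: Tarun, Aarav, and Neelam — each takes 1/45.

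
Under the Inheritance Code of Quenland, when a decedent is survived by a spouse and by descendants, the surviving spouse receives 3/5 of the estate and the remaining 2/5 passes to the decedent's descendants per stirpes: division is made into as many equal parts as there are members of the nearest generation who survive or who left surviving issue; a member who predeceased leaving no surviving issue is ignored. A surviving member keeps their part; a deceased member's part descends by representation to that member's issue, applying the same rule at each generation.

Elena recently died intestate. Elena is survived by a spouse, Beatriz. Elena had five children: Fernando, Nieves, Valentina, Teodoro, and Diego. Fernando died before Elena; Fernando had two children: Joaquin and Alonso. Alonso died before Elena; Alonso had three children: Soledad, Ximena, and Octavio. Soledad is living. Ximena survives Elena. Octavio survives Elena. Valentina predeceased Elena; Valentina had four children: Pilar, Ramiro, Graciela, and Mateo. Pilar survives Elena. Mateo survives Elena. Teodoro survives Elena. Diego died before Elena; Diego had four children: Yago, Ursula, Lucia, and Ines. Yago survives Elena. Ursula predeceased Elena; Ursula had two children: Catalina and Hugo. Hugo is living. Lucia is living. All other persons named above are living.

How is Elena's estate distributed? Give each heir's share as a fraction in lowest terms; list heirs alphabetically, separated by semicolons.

Beatriz, as surviving spouse, takes 3/5.
The remaining 2/5 passes to Elena's descendants per stirpes.
The 2/5 is divided into 5 equal shares of 2/25 among Fernando, Nieves, Valentina, Teodoro, Diego.
Fernando predeceased; the 2/25 allotted to Fernando's branch passes to Fernando's issue by representation.
The 2/25 is divided into 2 equal shares of 1/25 among Joaquin, Alonso.
Joaquin is living and takes 1/25.
Alonso predeceased; the 1/25 allotted to Alonso's branch passes to Alonso's issue by representation.
The 1/25 is divided into 3 equal shares of 1/75 among Soledad, Ximena, Octavio.
Soledad is living and takes 1/75.
Ximena is living and takes 1/75.
Octavio is living and takes 1/75.
Nieves is living and takes 2/25.
Valentina predeceased; the 2/25 allotted to Valentina's branch passes to Valentina's issue by representation.
The 2/25 is divided into 4 equal shares of 1/50 among Pilar, Ramiro, Graciela, Mateo.
Pilar is living and takes 1/50.
Ramiro is living and takes 1/50.
Graciela is living and takes 1/50.
Mateo is living and takes 1/50.
Teodoro is living and takes 2/25.
Diego predeceased; the 2/25 allotted to Diego's branch passes to Diego's issue by representation.
The 2/25 is divided into 4 equal shares of 1/50 among Yago, Ursula, Lucia, Ines.
Yago is living and takes 1/50.
Ursula predeceased; the 1/50 allotted to Ursula's branch passes to Ursula's issue by representation.
The 1/50 is divided into 2 equal shares of 1/100 among Catalina, Hugo.
Catalina is living and takes 1/100.
Hugo is living and takes 1/100.
Lucia is living and takes 1/50.
Ines is living and takes 1/50.

Beatriz 3/5; Catalina 1/100; Graciela 1/50; Hugo 1/100; Ines 1/50; Joaquin 1/25; Lucia 1/50; Mateo 1/50; Nieves 2/25; Octavio 1/75; Pilar 1/50; Ramiro 1/50; Soledad 1/75; Teodoro 2/25; Ximena 1/75; Yago 1/50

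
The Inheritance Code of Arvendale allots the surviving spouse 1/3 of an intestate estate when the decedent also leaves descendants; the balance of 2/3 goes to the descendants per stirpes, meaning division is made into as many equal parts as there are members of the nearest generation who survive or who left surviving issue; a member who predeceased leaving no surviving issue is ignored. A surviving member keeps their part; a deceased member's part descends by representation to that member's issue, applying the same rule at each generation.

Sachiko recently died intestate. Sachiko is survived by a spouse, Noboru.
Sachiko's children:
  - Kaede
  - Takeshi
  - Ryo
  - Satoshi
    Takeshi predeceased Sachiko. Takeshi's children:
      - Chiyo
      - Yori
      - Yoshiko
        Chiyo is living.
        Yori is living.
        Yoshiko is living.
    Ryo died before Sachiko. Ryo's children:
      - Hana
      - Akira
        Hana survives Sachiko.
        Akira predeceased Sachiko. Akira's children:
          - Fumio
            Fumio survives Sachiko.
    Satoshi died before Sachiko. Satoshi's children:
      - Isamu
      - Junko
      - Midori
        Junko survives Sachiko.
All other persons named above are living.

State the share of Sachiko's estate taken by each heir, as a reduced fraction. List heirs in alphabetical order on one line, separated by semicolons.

Noboru, as surviving spouse, takes 1/3.
The remaining 2/3 passes to Sachiko's descendants per stirpes.
The 2/3 is divided into 4 equal shares of 1/6 among Kaede, Takeshi, Ryo, Satoshi.
Kaede is living and takes 1/6.
Takeshi predeceased; the 1/6 allotted to Takeshi's branch passes to Takeshi's issue by representation.
The 1/6 is divided into 3 equal shares of 1/18 among Chiyo, Yori, Yoshiko.
Chiyo is living and takes 1/18.
Yori is living and takes 1/18.
Yoshiko is living and takes 1/18.
Ryo predeceased; the 1/6 allotted to Ryo's branch passes to Ryo's issue by representation.
The 1/6 is divided into 2 equal shares of 1/12 among Hana, Akira.
Hana is living and takes 1/12.
Akira predeceased; the 1/12 allotted to Akira's branch passes to Akira's issue by representation.
Fumio is the sole taker at this level and receives the full 1/12.
Satoshi predeceased; the 1/6 allotted to Satoshi's branch passes to Satoshi's issue by representation.
The 1/6 is divided into 3 equal shares of 1/18 among Isamu, Junko, Midori.
Isamu is living and takes 1/18.
Junko is living and takes 1/18.
Midori is living and takes 1/18.

Chiyo 1/18; Fumio 1/12; Hana 1/12; Isamu 1/18; Junko 1/18; Kaede 1/6; Midori 1/18; Noboru 1/3; Yori 1/18; Yoshiko 1/18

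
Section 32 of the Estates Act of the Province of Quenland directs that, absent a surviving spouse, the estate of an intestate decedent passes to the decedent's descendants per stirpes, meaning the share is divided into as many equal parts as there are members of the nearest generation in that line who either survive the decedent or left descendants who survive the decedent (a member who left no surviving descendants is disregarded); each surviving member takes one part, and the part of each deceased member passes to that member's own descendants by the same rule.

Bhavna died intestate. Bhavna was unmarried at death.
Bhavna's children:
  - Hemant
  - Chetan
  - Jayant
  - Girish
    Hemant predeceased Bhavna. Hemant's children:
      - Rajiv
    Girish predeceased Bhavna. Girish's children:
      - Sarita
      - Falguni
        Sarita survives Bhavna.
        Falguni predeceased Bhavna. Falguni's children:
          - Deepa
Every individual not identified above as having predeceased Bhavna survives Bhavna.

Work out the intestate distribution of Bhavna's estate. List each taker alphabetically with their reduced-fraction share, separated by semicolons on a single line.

There is no surviving spouse, so the entire estate passes to Bhavna's descendants per stirpes.
The estate is divided into 4 equal shares of 1/4 among Hemant, Chetan, Jayant, Girish.
Hemant predeceased; the 1/4 allotted to Hemant's branch passes to Hemant's issue by representation.
Rajiv is the sole taker at this level and receives the full 1/4.
Chetan is living and takes 1/4.
Jayant is living and takes 1/4.
Girish predeceased; the 1/4 allotted to Girish's branch passes to Girish's issue by representation.
The 1/4 is divided into 2 equal shares of 1/8 among Sarita, Falguni.
Sarita is living and takes 1/8.
Falguni predeceased; the 1/8 allotted to Falguni's branch passes to Falguni's issue by representation.
Deepa is the sole taker at this level and receives the full 1/8.

Chetan 1/4; Deepa 1/8; Jayant 1/4; Rajiv 1/4; Sarita 1/8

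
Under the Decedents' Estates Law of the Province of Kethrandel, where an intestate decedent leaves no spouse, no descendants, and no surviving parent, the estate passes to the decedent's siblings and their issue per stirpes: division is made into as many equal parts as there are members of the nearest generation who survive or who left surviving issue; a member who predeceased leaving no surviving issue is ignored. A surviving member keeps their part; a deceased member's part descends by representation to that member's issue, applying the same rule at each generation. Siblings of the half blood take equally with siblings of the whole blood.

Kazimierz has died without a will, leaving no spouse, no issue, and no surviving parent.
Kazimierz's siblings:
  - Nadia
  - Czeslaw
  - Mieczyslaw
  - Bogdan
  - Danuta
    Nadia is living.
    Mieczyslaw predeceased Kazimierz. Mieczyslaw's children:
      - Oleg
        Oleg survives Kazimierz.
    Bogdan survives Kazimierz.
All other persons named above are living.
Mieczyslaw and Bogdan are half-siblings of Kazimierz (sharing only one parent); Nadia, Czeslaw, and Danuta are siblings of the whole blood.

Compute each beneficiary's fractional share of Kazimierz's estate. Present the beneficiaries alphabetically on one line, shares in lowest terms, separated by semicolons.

No spouse, descendants, or parent survives, so the estate passes to Kazimierz's siblings per stirpes.
Half-blood and whole-blood siblings take equally under the stated rule.
The estate is divided into 5 equal shares of 1/5 among Nadia, Czeslaw, Mieczyslaw, Bogdan, Danuta.
Nadia is living and takes 1/5.
Czeslaw is living and takes 1/5.
Mieczyslaw predeceased; the 1/5 allotted to Mieczyslaw's branch passes to Mieczyslaw's issue by representation.
Oleg is the sole taker at this level and receives the full 1/5.
Bogdan is living and takes 1/5.
Danuta is living and takes 1/5.

Bogdan 1/5; Czeslaw 1/5; Danuta 1/5; Nadia 1/5; Oleg 1/5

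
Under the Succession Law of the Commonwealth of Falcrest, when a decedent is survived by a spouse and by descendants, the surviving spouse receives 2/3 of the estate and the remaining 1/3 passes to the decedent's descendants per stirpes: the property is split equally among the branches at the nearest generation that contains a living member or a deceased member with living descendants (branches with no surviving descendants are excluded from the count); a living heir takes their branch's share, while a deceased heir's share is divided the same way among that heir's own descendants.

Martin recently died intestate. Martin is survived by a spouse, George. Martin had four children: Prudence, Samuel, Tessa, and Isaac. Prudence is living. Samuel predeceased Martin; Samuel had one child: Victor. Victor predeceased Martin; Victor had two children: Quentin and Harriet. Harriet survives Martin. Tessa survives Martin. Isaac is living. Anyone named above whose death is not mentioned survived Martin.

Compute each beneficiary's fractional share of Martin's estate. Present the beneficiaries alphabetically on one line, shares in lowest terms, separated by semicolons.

George, as surviving spouse, takes 2/3.
The remaining 1/3 passes to Martin's descendants per stirpes.
The 1/3 is divided into 4 equal shares of 1/12 among Prudence, Samuel, Tessa, Isaac.
Prudence is living and takes 1/12.
Samuel predeceased; the 1/12 allotted to Samuel's branch passes to Samuel's issue by representation.
Victor's line is the sole branch at this level, so the full 1/12 passes to Victor's issue by representation.
The 1/12 is divided into 2 equal shares of 1/24 among Quentin, Harriet.
Quentin is living and takes 1/24.
Harriet is living and takes 1/24.
Tessa is living and takes 1/12.
Isaac is living and takes 1/12.

George 2/3; Harriet 1/24; Isaac 1/12; Prudence 1/12; Quentin 1/24; Tessa 1/12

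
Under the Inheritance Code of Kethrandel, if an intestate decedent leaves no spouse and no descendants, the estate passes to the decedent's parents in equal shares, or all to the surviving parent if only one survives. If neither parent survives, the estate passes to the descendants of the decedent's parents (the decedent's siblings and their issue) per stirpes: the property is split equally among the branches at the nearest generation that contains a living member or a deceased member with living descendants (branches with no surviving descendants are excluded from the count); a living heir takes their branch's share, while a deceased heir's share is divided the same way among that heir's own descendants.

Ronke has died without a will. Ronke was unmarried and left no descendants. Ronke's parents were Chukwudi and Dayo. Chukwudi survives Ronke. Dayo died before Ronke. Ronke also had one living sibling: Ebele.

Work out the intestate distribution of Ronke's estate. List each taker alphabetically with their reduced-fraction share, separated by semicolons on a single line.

Only one parent, Chukwudi, survives, so Chukwudi takes the entire estate. The siblings take nothing because a surviving parent has priority.

Chukwudi 1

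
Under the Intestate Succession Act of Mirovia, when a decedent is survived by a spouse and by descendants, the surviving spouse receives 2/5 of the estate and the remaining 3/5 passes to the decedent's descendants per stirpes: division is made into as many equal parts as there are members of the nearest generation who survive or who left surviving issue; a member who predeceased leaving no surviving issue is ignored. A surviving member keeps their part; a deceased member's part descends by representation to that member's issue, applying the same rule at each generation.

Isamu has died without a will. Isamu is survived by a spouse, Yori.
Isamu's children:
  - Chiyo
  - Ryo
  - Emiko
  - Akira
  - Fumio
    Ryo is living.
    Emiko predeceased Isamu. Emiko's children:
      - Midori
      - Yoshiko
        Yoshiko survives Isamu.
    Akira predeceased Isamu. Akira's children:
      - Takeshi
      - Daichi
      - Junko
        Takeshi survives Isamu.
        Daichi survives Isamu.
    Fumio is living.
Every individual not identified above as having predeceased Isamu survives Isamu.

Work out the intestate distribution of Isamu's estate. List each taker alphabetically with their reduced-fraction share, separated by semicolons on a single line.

Chiyo 3/25; Daichi 1/25; Fumio 3/25; Junko 1/25; Midori 3/50; Ryo 3/25; Takeshi 1/25; Yori 2/5; Yoshiko 3/50

Yori, as surviving spouse, takes 2/5.
The remaining 3/5 passes to Isamu's descendants per stirpes.
The 3/5 is divided into 5 equal shares of 3/25 among Chiyo, Ryo, Emiko, Akira, Fumio.
Chiyo is living and takes 3/25.
Ryo is living and takes 3/25.
Emiko predeceased; the 3/25 allotted to Emiko's branch passes to Emiko's issue by representation.
The 3/25 is divided into 2 equal shares of 3/50 among Midori, Yoshiko.
Midori is living and takes 3/50.
Yoshiko is living and takes 3/50.
Akira predeceased; the 3/25 allotted to Akira's branch passes to Akira's issue by representation.
The 3/25 is divided into 3 equal shares of 1/25 among Takeshi, Daichi, Junko.
Takeshi is living and takes 1/25.
Daichi is living and takes 1/25.
Junko is living and takes 1/25.
Fumio is living and takes 3/25.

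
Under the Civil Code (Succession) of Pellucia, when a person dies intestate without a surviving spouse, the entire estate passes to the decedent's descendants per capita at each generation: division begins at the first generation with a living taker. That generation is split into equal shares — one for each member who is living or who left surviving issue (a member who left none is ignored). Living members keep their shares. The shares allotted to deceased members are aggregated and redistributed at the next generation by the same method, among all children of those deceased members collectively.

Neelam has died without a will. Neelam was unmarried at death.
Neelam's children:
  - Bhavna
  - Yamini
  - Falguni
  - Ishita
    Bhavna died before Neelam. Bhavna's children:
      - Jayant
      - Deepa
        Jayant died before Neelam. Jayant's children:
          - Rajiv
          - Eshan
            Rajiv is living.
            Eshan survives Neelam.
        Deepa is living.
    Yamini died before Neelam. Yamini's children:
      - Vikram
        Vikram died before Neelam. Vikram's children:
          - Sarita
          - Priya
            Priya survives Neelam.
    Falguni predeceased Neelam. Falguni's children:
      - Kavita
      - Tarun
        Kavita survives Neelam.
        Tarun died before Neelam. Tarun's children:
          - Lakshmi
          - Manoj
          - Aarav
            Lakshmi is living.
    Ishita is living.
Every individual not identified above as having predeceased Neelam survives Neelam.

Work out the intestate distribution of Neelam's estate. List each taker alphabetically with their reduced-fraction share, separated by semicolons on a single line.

Aarav 9/140; Deepa 3/20; Eshan 9/140; Ishita 1/4; Kavita 3/20; Lakshmi 9/140; Manoj 9/140; Priya 9/140; Rajiv 9/140; Sarita 9/140

There is no surviving spouse, so the entire estate passes to Neelam's descendants per capita at each generation.
At generation 1 (Bhavna, Yamini, Falguni, Ishita) there are 4 shares of (1)/4 = 1/4 each.
Living: Ishita — each takes 1/4.
Deceased: Bhavna, Yamini, and Falguni. Their combined 3/4 is pooled and carried to generation 2.
At generation 2 (Jayant, Deepa, Vikram, Kavita, Tarun) there are 5 shares of (3/4)/5 = 3/20 each.
Living: Deepa and Kavita — each takes 3/20.
Deceased: Jayant, Vikram, and Tarun. Their combined 9/20 is pooled and carried to generation 3.
At generation 3 (Rajiv, Eshan, Sarita, Priya, Lakshmi, Manoj, Aarav) there are 7 shares of (9/20)/7 = 9/140 each.
Living: Rajiv, Eshan, Sarita, Priya, Lakshmi, Manoj, and Aarav — each takes 9/140.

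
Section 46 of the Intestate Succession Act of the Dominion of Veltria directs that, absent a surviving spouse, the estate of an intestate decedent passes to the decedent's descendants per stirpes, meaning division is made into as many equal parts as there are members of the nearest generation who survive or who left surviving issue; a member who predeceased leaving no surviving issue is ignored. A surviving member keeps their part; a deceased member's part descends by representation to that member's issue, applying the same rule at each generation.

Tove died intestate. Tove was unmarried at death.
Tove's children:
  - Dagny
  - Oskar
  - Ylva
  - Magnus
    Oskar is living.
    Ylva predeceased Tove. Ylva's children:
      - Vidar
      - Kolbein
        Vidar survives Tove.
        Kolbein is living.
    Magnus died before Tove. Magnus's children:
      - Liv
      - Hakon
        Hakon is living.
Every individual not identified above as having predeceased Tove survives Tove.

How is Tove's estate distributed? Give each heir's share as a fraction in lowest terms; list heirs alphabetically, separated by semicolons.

Dagny 1/4; Hakon 1/8; Kolbein 1/8; Liv 1/8; Oskar 1/4; Vidar 1/8

There is no surviving spouse, so the entire estate passes to Tove's descendants per stirpes.
The estate is divided into 4 equal shares of 1/4 among Dagny, Oskar, Ylva, Magnus.
Dagny is living and takes 1/4.
Oskar is living and takes 1/4.
Ylva predeceased; the 1/4 allotted to Ylva's branch passes to Ylva's issue by representation.
The 1/4 is divided into 2 equal shares of 1/8 among Vidar, Kolbein.
Vidar is living and takes 1/8.
Kolbein is living and takes 1/8.
Magnus predeceased; the 1/4 allotted to Magnus's branch passes to Magnus's issue by representation.
The 1/4 is divided into 2 equal shares of 1/8 among Liv, Hakon.
Liv is living and takes 1/8.
Hakon is living and takes 1/8.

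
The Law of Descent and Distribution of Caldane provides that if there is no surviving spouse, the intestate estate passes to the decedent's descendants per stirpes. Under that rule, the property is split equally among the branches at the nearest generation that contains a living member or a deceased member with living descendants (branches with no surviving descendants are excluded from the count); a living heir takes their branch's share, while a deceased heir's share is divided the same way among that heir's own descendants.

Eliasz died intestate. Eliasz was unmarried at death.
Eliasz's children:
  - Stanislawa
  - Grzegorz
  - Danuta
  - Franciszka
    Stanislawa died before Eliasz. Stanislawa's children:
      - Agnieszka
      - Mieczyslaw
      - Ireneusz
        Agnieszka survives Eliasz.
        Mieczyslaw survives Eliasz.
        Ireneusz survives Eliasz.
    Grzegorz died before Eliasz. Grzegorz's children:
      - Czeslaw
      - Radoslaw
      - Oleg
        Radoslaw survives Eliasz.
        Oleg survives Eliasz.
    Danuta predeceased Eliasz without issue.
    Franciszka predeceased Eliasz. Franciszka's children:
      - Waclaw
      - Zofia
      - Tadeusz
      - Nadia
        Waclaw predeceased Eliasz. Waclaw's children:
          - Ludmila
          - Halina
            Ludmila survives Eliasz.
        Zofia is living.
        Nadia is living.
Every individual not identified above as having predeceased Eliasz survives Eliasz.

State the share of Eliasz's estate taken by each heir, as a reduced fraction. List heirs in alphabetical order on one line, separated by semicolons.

Agnieszka 1/9; Czeslaw 1/9; Halina 1/24; Ireneusz 1/9; Ludmila 1/24; Mieczyslaw 1/9; Nadia 1/12; Oleg 1/9; Radoslaw 1/9; Tadeusz 1/12; Zofia 1/12

There is no surviving spouse, so the entire estate passes to Eliasz's descendants per stirpes.
Danuta left no surviving issue, so that branch lapses and is disregarded.
The estate is divided into 3 equal shares of 1/3 among Stanislawa, Grzegorz, Franciszka.
Stanislawa predeceased; the 1/3 allotted to Stanislawa's branch passes to Stanislawa's issue by representation.
The 1/3 is divided into 3 equal shares of 1/9 among Agnieszka, Mieczyslaw, Ireneusz.
Agnieszka is living and takes 1/9.
Mieczyslaw is living and takes 1/9.
Ireneusz is living and takes 1/9.
Grzegorz predeceased; the 1/3 allotted to Grzegorz's branch passes to Grzegorz's issue by representation.
The 1/3 is divided into 3 equal shares of 1/9 among Czeslaw, Radoslaw, Oleg.
Czeslaw is living and takes 1/9.
Radoslaw is living and takes 1/9.
Oleg is living and takes 1/9.
Franciszka predeceased; the 1/3 allotted to Franciszka's branch passes to Franciszka's issue by representation.
The 1/3 is divided into 4 equal shares of 1/12 among Waclaw, Zofia, Tadeusz, Nadia.
Waclaw predeceased; the 1/12 allotted to Waclaw's branch passes to Waclaw's issue by representation.
The 1/12 is divided into 2 equal shares of 1/24 among Ludmila, Halina.
Ludmila is living and takes 1/24.
Halina is living and takes 1/24.
Zofia is living and takes 1/12.
Tadeusz is living and takes 1/12.
Nadia is living and takes 1/12.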